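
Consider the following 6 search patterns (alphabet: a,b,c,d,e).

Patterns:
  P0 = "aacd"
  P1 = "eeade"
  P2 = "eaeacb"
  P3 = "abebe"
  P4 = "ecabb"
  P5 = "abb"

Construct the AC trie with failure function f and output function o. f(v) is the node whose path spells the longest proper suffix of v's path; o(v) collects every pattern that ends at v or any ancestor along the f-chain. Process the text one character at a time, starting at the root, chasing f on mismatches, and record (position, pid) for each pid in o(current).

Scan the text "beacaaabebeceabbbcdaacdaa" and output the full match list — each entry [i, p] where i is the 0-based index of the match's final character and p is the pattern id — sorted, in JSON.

Build:
Trie (insert patterns):
  0='ε' goto a→1 e→5
  1='a' goto a→2 b→15
  2='aa' goto c→3
  3='aac' goto d→4
  4='aacd' goto ·  [P0 ends]
  5='e' goto a→10 c→19 e→6
  6='ee' goto a→7
  7='eea' goto d→8
  8='eead' goto e→9
  9='eeade' goto ·  [P1 ends]
  10='ea' goto e→11
  11='eae' goto a→12
  12='eaea' goto c→13
  13='eaeac' goto b→14
  14='eaeacb' goto ·  [P2 ends]
  15='ab' goto b→23 e→16
  16='abe' goto b→17
  17='abeb' goto e→18
  18='abebe' goto ·  [P3 ends]
  19='ec' goto a→20
  20='eca' goto b→21
  21='ecab' goto b→22
  22='ecabb' goto ·  [P4 ends]
  23='abb' goto ·  [P5 ends]

BFS fail/out derivation:
  n1('a'): parent n0 fail=0; on 'a' 0 → fail=0;  out ∅∪∅=∅
  n5('e'): parent n0 fail=0; on 'e' 0 → fail=0;  out ∅∪∅=∅
  n2('aa'): parent n1 fail=0; on 'a' 0 → fail=1;  out ∅∪∅=∅
  n6('ee'): parent n5 fail=0; on 'e' 0 → fail=5;  out ∅∪∅=∅
  n10('ea'): parent n5 fail=0; on 'a' 0 → fail=1;  out ∅∪∅=∅
  n15('ab'): parent n1 fail=0; on 'b' 0 → fail=0;  out ∅∪∅=∅
  n19('ec'): parent n5 fail=0; on 'c' 0 → fail=0;  out ∅∪∅=∅
  n3('aac'): parent n2 fail=1; on 'c' 1→0 → fail=0;  out ∅∪∅=∅
  n7('eea'): parent n6 fail=5; on 'a' 5 → fail=10;  out ∅∪∅=∅
  n11('eae'): parent n10 fail=1; on 'e' 1→0 → fail=5;  out ∅∪∅=∅
  n16('abe'): parent n15 fail=0; on 'e' 0 → fail=5;  out ∅∪∅=∅
  n20('eca'): parent n19 fail=0; on 'a' 0 → fail=1;  out ∅∪∅=∅
  n23('abb'): parent n15 fail=0; on 'b' 0 → fail=0;  out {5}∪∅={5}
  n4('aacd'): parent n3 fail=0; on 'd' 0 → fail=0;  out {0}∪∅={0}
  n8('eead'): parent n7 fail=10; on 'd' 10→1→0 → fail=0;  out ∅∪∅=∅
  n12('eaea'): parent n11 fail=5; on 'a' 5 → fail=10;  out ∅∪∅=∅
  n17('abeb'): parent n16 fail=5; on 'b' 5→0 → fail=0;  out ∅∪∅=∅
  n21('ecab'): parent n20 fail=1; on 'b' 1 → fail=15;  out ∅∪∅=∅
  n9('eeade'): parent n8 fail=0; on 'e' 0 → fail=5;  out {1}∪∅={1}
  n13('eaeac'): parent n12 fail=10; on 'c' 10→1→0 → fail=0;  out ∅∪∅=∅
  n18('abebe'): parent n17 fail=0; on 'e' 0 → fail=5;  out {3}∪∅={3}
  n22('ecabb'): parent n21 fail=15; on 'b' 15 → fail=23;  out {4}∪{5}={4,5}
  n14('eaeacb'): parent n13 fail=0; on 'b' 0 → fail=0;  out {2}∪∅={2}

Scan:
[0] read 'b'  n0⇒n0
[1] read 'e'  n0⇒n5
[2] read 'a'  n5⇒n10
[3] read 'c'  n10⇒n0 (via fail)
[4] read 'a'  n0⇒n1
[5] read 'a'  n1⇒n2
[6] read 'a'  n2⇒n2 (via fail)
[7] read 'b'  n2⇒n15 (via fail)
[8] read 'e'  n15⇒n16
[9] read 'b'  n16⇒n17
[10] read 'e'  n17⇒n18  → match P3@[6:10]
[11] read 'c'  n18⇒n19 (via fail)
[12] read 'e'  n19⇒n5 (via fail)
[13] read 'a'  n5⇒n10
[14] read 'b'  n10⇒n15 (via fail)
[15] read 'b'  n15⇒n23  → match P5@[13:15]
[16] read 'b'  n23⇒n0 (via fail)
[17] read 'c'  n0⇒n0
[18] read 'd'  n0⇒n0
[19] read 'a'  n0⇒n1
[20] read 'a'  n1⇒n2
[21] read 'c'  n2⇒n3
[22] read 'd'  n3⇒n4  → match P0@[19:22]
[23] read 'a'  n4⇒n1 (via fail)
[24] read 'a'  n1⇒n2

Result: [[10,3],[15,5],[22,0]]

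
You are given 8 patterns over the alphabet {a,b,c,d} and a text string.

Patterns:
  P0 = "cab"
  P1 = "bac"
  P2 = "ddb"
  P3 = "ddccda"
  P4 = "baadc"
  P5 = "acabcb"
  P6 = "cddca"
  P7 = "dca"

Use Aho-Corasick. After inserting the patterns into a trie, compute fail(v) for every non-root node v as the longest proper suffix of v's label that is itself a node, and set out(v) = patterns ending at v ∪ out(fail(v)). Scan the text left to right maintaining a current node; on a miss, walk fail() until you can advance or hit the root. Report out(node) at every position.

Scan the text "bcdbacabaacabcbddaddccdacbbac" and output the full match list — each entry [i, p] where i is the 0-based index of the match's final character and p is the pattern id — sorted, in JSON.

Build automaton:
Trie (insert patterns):
  0='ε' goto a→17 b→4 c→1 d→7
  1='c' goto a→2 d→23
  2='ca' goto b→3
  3='cab' goto ·  ←P0
  4='b' goto a→5
  5='ba' goto a→14 c→6
  6='bac' goto ·  ←P1
  7='d' goto c→27 d→8
  8='dd' goto b→9 c→10
  9='ddb' goto ·  ←P2
  10='ddc' goto c→11
  11='ddcc' goto d→12
  12='ddccd' goto a→13
  13='ddccda' goto ·  ←P3
  14='baa' goto d→15
  15='baad' goto c→16
  16='baadc' goto ·  ←P4
  17='a' goto c→18
  18='ac' goto a→19
  19='aca' goto b→20
  20='acab' goto c→21
  21='acabc' goto b→22
  22='acabcb' goto ·  ←P5
  23='cd' goto d→24
  24='cdd' goto c→25
  25='cddc' goto a→26
  26='cddca' goto ·  ←P6
  27='dc' goto a→28
  28='dca' goto ·  ←P7

BFS fail/out derivation:
  n1('c'): parent n0 fail=0; on 'c' 0 → fail=0;  out ∅∪∅=∅
  n4('b'): parent n0 fail=0; on 'b' 0 → fail=0;  out ∅∪∅=∅
  n7('d'): parent n0 fail=0; on 'd' 0 → fail=0;  out ∅∪∅=∅
  n17('a'): parent n0 fail=0; on 'a' 0 → fail=0;  out ∅∪∅=∅
  n2('ca'): parent n1 fail=0; on 'a' 0 → fail=17;  out ∅∪∅=∅
  n5('ba'): parent n4 fail=0; on 'a' 0 → fail=17;  out ∅∪∅=∅
  n8('dd'): parent n7 fail=0; on 'd' 0 → fail=7;  out ∅∪∅=∅
  n18('ac'): parent n17 fail=0; on 'c' 0 → fail=1;  out ∅∪∅=∅
  n23('cd'): parent n1 fail=0; on 'd' 0 → fail=7;  out ∅∪∅=∅
  n27('dc'): parent n7 fail=0; on 'c' 0 → fail=1;  out ∅∪∅=∅
  n3('cab'): parent n2 fail=17; on 'b' 17→0 → fail=4;  out {0}∪∅={0}
  n6('bac'): parent n5 fail=17; on 'c' 17 → fail=18;  out {1}∪∅={1}
  n9('ddb'): parent n8 fail=7; on 'b' 7→0 → fail=4;  out {2}∪∅={2}
  n10('ddc'): parent n8 fail=7; on 'c' 7 → fail=27;  out ∅∪∅=∅
  n14('baa'): parent n5 fail=17; on 'a' 17→0 → fail=17;  out ∅∪∅=∅
  n19('aca'): parent n18 fail=1; on 'a' 1 → fail=2;  out ∅∪∅=∅
  n24('cdd'): parent n23 fail=7; on 'd' 7 → fail=8;  out ∅∪∅=∅
  n28('dca'): parent n27 fail=1; on 'a' 1 → fail=2;  out {7}∪∅={7}
  n11('ddcc'): parent n10 fail=27; on 'c' 27→1→0 → fail=1;  out ∅∪∅=∅
  n15('baad'): parent n14 fail=17; on 'd' 17→0 → fail=7;  out ∅∪∅=∅
  n20('acab'): parent n19 fail=2; on 'b' 2 → fail=3;  out ∅∪{0}={0}
  n25('cddc'): parent n24 fail=8; on 'c' 8 → fail=10;  out ∅∪∅=∅
  n12('ddccd'): parent n11 fail=1; on 'd' 1 → fail=23;  out ∅∪∅=∅
  n16('baadc'): parent n15 fail=7; on 'c' 7 → fail=27;  out {4}∪∅={4}
  n21('acabc'): parent n20 fail=3; on 'c' 3→4→0 → fail=1;  out ∅∪∅=∅
  n26('cddca'): parent n25 fail=10; on 'a' 10→27 → fail=28;  out {6}∪{7}={6,7}
  n13('ddccda'): parent n12 fail=23; on 'a' 23→7→0 → fail=17;  out {3}∪∅={3}
  n22('acabcb'): parent n21 fail=1; on 'b' 1→0 → fail=4;  out {5}∪∅={5}

Scan:
i=0 'b': node 0→4
i=1 'c': node 4→1 (fail-walked)
i=2 'd': node 1→23
i=3 'b': node 23→4 (fail-walked)
i=4 'a': node 4→5
i=5 'c': node 5→6  emit P1@[3:5]
i=6 'a': node 6→19 (fail-walked)
i=7 'b': node 19→20  emit P0@[5:7]
i=8 'a': node 20→5 (fail-walked)
i=9 'a': node 5→14
i=10 'c': node 14→18 (fail-walked)
i=11 'a': node 18→19
i=12 'b': node 19→20  emit P0@[10:12]
i=13 'c': node 20→21
i=14 'b': node 21→22  emit P5@[9:14]
i=15 'd': node 22→7 (fail-walked)
i=16 'd': node 7→8
i=17 'a': node 8→17 (fail-walked)
i=18 'd': node 17→7 (fail-walked)
i=19 'd': node 7→8
i=20 'c': node 8→10
i=21 'c': node 10→11
i=22 'd': node 11→12
i=23 'a': node 12→13  emit P3@[18:23]
i=24 'c': node 13→18 (fail-walked)
i=25 'b': node 18→4 (fail-walked)
i=26 'b': node 4→4 (fail-walked)
i=27 'a': node 4→5
i=28 'c': node 5→6  emit P1@[26:28]

Result: [[5,1],[7,0],[12,0],[14,5],[23,3],[28,1]]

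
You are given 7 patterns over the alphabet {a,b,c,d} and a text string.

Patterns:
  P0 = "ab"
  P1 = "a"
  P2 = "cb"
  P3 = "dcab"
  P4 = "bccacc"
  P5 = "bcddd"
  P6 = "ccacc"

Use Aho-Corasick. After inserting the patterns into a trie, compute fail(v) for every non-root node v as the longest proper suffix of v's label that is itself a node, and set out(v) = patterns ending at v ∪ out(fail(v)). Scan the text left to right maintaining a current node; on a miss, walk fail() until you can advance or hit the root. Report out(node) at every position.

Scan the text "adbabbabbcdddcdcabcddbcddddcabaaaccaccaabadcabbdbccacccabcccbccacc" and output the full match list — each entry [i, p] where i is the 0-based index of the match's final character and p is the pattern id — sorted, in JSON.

Build:
Trie (insert patterns):
  0='ε' goto a→1 b→9 c→3 d→5
  1='a' goto b→2  [P1 ends]
  2='ab' goto ·  [P0 ends]
  3='c' goto b→4 c→18
  4='cb' goto ·  [P2 ends]
  5='d' goto c→6
  6='dc' goto a→7
  7='dca' goto b→8
  8='dcab' goto ·  [P3 ends]
  9='b' goto c→10
  10='bc' goto c→11 d→15
  11='bcc' goto a→12
  12='bcca' goto c→13
  13='bccac' goto c→14
  14='bccacc' goto ·  [P4 ends]
  15='bcd' goto d→16
  16='bcdd' goto d→17
  17='bcddd' goto ·  [P5 ends]
  18='cc' goto a→19
  19='cca' goto c→20
  20='ccac' goto c→21
  21='ccacc' goto ·  [P6 ends]

BFS fail/out derivation:
  n1('a'): parent n0 fail=0; on 'a' 0 → fail=0;  out {1}∪∅={1}
  n3('c'): parent n0 fail=0; on 'c' 0 → fail=0;  out ∅∪∅=∅
  n5('d'): parent n0 fail=0; on 'd' 0 → fail=0;  out ∅∪∅=∅
  n9('b'): parent n0 fail=0; on 'b' 0 → fail=0;  out ∅∪∅=∅
  n2('ab'): parent n1 fail=0; on 'b' 0 → fail=9;  out {0}∪∅={0}
  n4('cb'): parent n3 fail=0; on 'b' 0 → fail=9;  out {2}∪∅={2}
  n6('dc'): parent n5 fail=0; on 'c' 0 → fail=3;  out ∅∪∅=∅
  n10('bc'): parent n9 fail=0; on 'c' 0 → fail=3;  out ∅∪∅=∅
  n18('cc'): parent n3 fail=0; on 'c' 0 → fail=3;  out ∅∪∅=∅
  n7('dca'): parent n6 fail=3; on 'a' 3→0 → fail=1;  out ∅∪{1}={1}
  n11('bcc'): parent n10 fail=3; on 'c' 3 → fail=18;  out ∅∪∅=∅
  n15('bcd'): parent n10 fail=3; on 'd' 3→0 → fail=5;  out ∅∪∅=∅
  n19('cca'): parent n18 fail=3; on 'a' 3→0 → fail=1;  out ∅∪{1}={1}
  n8('dcab'): parent n7 fail=1; on 'b' 1 → fail=2;  out {3}∪{0}={0,3}
  n12('bcca'): parent n11 fail=18; on 'a' 18 → fail=19;  out ∅∪{1}={1}
  n16('bcdd'): parent n15 fail=5; on 'd' 5→0 → fail=5;  out ∅∪∅=∅
  n20('ccac'): parent n19 fail=1; on 'c' 1→0 → fail=3;  out ∅∪∅=∅
  n13('bccac'): parent n12 fail=19; on 'c' 19 → fail=20;  out ∅∪∅=∅
  n17('bcddd'): parent n16 fail=5; on 'd' 5→0 → fail=5;  out {5}∪∅={5}
  n21('ccacc'): parent n20 fail=3; on 'c' 3 → fail=18;  out {6}∪∅={6}
  n14('bccacc'): parent n13 fail=20; on 'c' 20 → fail=21;  out {4}∪{6}={4,6}

Scan:
pos 0 'a': at 1  ** P1@[0:0]
pos 1 'd': at 5 (fail-walked)
pos 2 'b': at 9 (fail-walked)
pos 3 'a': at 1 (fail-walked)  ** P1@[3:3]
pos 4 'b': at 2  ** P0@[3:4]
pos 5 'b': at 9 (fail-walked)
pos 6 'a': at 1 (fail-walked)  ** P1@[6:6]
pos 7 'b': at 2  ** P0@[6:7]
pos 8 'b': at 9 (fail-walked)
pos 9 'c': at 10
pos 10 'd': at 15
pos 11 'd': at 16
pos 12 'd': at 17  ** P5@[8:12]
pos 13 'c': at 6 (fail-walked)
pos 14 'd': at 5 (fail-walked)
pos 15 'c': at 6
pos 16 'a': at 7  ** P1@[16:16]
pos 17 'b': at 8  ** P0@[16:17],P3@[14:17]
pos 18 'c': at 10 (fail-walked)
pos 19 'd': at 15
pos 20 'd': at 16
pos 21 'b': at 9 (fail-walked)
pos 22 'c': at 10
pos 23 'd': at 15
pos 24 'd': at 16
pos 25 'd': at 17  ** P5@[21:25]
pos 26 'd': at 5 (fail-walked)
pos 27 'c': at 6
pos 28 'a': at 7  ** P1@[28:28]
pos 29 'b': at 8  ** P0@[28:29],P3@[26:29]
pos 30 'a': at 1 (fail-walked)  ** P1@[30:30]
pos 31 'a': at 1 (fail-walked)  ** P1@[31:31]
pos 32 'a': at 1 (fail-walked)  ** P1@[32:32]
pos 33 'c': at 3 (fail-walked)
pos 34 'c': at 18
pos 35 'a': at 19  ** P1@[35:35]
pos 36 'c': at 20
pos 37 'c': at 21  ** P6@[33:37]
pos 38 'a': at 19 (fail-walked)  ** P1@[38:38]
pos 39 'a': at 1 (fail-walked)  ** P1@[39:39]
pos 40 'b': at 2  ** P0@[39:40]
pos 41 'a': at 1 (fail-walked)  ** P1@[41:41]
pos 42 'd': at 5 (fail-walked)
pos 43 'c': at 6
pos 44 'a': at 7  ** P1@[44:44]
pos 45 'b': at 8  ** P0@[44:45],P3@[42:45]
pos 46 'b': at 9 (fail-walked)
pos 47 'd': at 5 (fail-walked)
pos 48 'b': at 9 (fail-walked)
pos 49 'c': at 10
pos 50 'c': at 11
pos 51 'a': at 12  ** P1@[51:51]
pos 52 'c': at 13
pos 53 'c': at 14  ** P4@[48:53],P6@[49:53]
pos 54 'c': at 18 (fail-walked)
pos 55 'a': at 19  ** P1@[55:55]
pos 56 'b': at 2 (fail-walked)  ** P0@[55:56]
pos 57 'c': at 10 (fail-walked)
pos 58 'c': at 11
pos 59 'c': at 18 (fail-walked)
pos 60 'b': at 4 (fail-walked)  ** P2@[59:60]
pos 61 'c': at 10 (fail-walked)
pos 62 'c': at 11
pos 63 'a': at 12  ** P1@[63:63]
pos 64 'c': at 13
pos 65 'c': at 14  ** P4@[60:65],P6@[61:65]

Matches: [[0,1],[3,1],[4,0],[6,1],[7,0],[12,5],[16,1],[17,0],[17,3],[25,5],[28,1],[29,0],[29,3],[30,1],[31,1],[32,1],[35,1],[37,6],[38,1],[39,1],[40,0],[41,1],[44,1],[45,0],[45,3],[51,1],[53,4],[53,6],[55,1],[56,0],[60,2],[63,1],[65,4],[65,6]]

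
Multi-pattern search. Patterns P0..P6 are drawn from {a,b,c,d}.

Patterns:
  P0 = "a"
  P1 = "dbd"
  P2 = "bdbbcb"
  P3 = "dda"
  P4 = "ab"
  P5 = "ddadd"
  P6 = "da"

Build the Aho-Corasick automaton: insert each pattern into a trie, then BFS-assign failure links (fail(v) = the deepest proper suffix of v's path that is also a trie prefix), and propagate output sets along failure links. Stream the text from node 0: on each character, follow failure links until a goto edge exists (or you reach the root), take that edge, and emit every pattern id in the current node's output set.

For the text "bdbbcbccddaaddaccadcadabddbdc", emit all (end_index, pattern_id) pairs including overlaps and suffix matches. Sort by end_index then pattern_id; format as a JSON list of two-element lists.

Construct AC machine:
Trie (insert patterns):
  0='ε' goto a→1 b→5 d→2
  1='a' goto b→13  ←P0
  2='d' goto a→16 b→3 d→11
  3='db' goto d→4
  4='dbd' goto ·  ←P1
  5='b' goto d→6
  6='bd' goto b→7
  7='bdb' goto b→8
  8='bdbb' goto c→9
  9='bdbbc' goto b→10
  10='bdbbcb' goto ·  ←P2
  11='dd' goto a→12
  12='dda' goto d→14  ←P3
  13='ab' goto ·  ←P4
  14='ddad' goto d→15
  15='ddadd' goto ·  ←P5
  16='da' goto ·  ←P6

BFS fail/out derivation:
  n1('a'): parent n0 fail=0; on 'a' 0 → fail=0;  out {0}∪∅={0}
  n2('d'): parent n0 fail=0; on 'd' 0 → fail=0;  out ∅∪∅=∅
  n5('b'): parent n0 fail=0; on 'b' 0 → fail=0;  out ∅∪∅=∅
  n3('db'): parent n2 fail=0; on 'b' 0 → fail=5;  out ∅∪∅=∅
  n6('bd'): parent n5 fail=0; on 'd' 0 → fail=2;  out ∅∪∅=∅
  n11('dd'): parent n2 fail=0; on 'd' 0 → fail=2;  out ∅∪∅=∅
  n13('ab'): parent n1 fail=0; on 'b' 0 → fail=5;  out {4}∪∅={4}
  n16('da'): parent n2 fail=0; on 'a' 0 → fail=1;  out {6}∪{0}={0,6}
  n4('dbd'): parent n3 fail=5; on 'd' 5 → fail=6;  out {1}∪∅={1}
  n7('bdb'): parent n6 fail=2; on 'b' 2 → fail=3;  out ∅∪∅=∅
  n12('dda'): parent n11 fail=2; on 'a' 2 → fail=16;  out {3}∪{0,6}={0,3,6}
  n8('bdbb'): parent n7 fail=3; on 'b' 3→5→0 → fail=5;  out ∅∪∅=∅
  n14('ddad'): parent n12 fail=16; on 'd' 16→1→0 → fail=2;  out ∅∪∅=∅
  n9('bdbbc'): parent n8 fail=5; on 'c' 5→0 → fail=0;  out ∅∪∅=∅
  n15('ddadd'): parent n14 fail=2; on 'd' 2 → fail=11;  out {5}∪∅={5}
  n10('bdbbcb'): parent n9 fail=0; on 'b' 0 → fail=5;  out {2}∪∅={2}

Text stream:
i=0 'b': node 0→5
i=1 'd': node 5→6
i=2 'b': node 6→7
i=3 'b': node 7→8
i=4 'c': node 8→9
i=5 'b': node 9→10  → match P2@[0:5]
i=6 'c': node 10→0 (via fail)
i=7 'c': node 0→0
i=8 'd': node 0→2
i=9 'd': node 2→11
i=10 'a': node 11→12  → match P0@[10:10],P3@[8:10],P6@[9:10]
i=11 'a': node 12→1 (via fail)  → match P0@[11:11]
i=12 'd': node 1→2 (via fail)
i=13 'd': node 2→11
i=14 'a': node 11→12  → match P0@[14:14],P3@[12:14],P6@[13:14]
i=15 'c': node 12→0 (via fail)
i=16 'c': node 0→0
i=17 'a': node 0→1  → match P0@[17:17]
i=18 'd': node 1→2 (via fail)
i=19 'c': node 2→0 (via fail)
i=20 'a': node 0→1  → match P0@[20:20]
i=21 'd': node 1→2 (via fail)
i=22 'a': node 2→16  → match P0@[22:22],P6@[21:22]
i=23 'b': node 16→13 (via fail)  → match P4@[22:23]
i=24 'd': node 13→6 (via fail)
i=25 'd': node 6→11 (via fail)
i=26 'b': node 11→3 (via fail)
i=27 'd': node 3→4  → match P1@[25:27]
i=28 'c': node 4→0 (via fail)

All matches (sorted): [[5,2],[10,0],[10,3],[10,6],[11,0],[14,0],[14,3],[14,6],[17,0],[20,0],[22,0],[22,6],[23,4],[27,1]]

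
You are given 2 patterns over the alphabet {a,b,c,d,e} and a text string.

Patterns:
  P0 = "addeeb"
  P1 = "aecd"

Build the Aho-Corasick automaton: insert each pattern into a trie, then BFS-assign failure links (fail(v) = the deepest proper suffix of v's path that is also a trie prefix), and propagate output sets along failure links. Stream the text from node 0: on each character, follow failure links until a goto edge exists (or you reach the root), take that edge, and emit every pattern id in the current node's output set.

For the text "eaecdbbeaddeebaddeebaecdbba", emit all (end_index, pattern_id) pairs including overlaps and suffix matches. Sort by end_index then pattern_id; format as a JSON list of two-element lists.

Build:
Trie nodes:
  0='ε' goto a→1
  1='a' goto d→2 e→7
  2='ad' goto d→3
  3='add' goto e→4
  4='adde' goto e→5
  5='addee' goto b→6
  6='addeeb' goto ·  ←P0
  7='ae' goto c→8
  8='aec' goto d→9
  9='aecd' goto ·  ←P1

Failure links (BFS by depth):
  fail(1) 'a': from fail(0)=0 chase 'a': 0 ⇒ 0;  out=∅∪out(0)=∅
  fail(2) 'ad': from fail(1)=0 chase 'd': 0 ⇒ 0;  out=∅∪out(0)=∅
  fail(7) 'ae': from fail(1)=0 chase 'e': 0 ⇒ 0;  out=∅∪out(0)=∅
  fail(3) 'add': from fail(2)=0 chase 'd': 0 ⇒ 0;  out=∅∪out(0)=∅
  fail(8) 'aec': from fail(7)=0 chase 'c': 0 ⇒ 0;  out=∅∪out(0)=∅
  fail(4) 'adde': from fail(3)=0 chase 'e': 0 ⇒ 0;  out=∅∪out(0)=∅
  fail(9) 'aecd': from fail(8)=0 chase 'd': 0 ⇒ 0;  out={1}∪out(0)={1}
  fail(5) 'addee': from fail(4)=0 chase 'e': 0 ⇒ 0;  out=∅∪out(0)=∅
  fail(6) 'addeeb': from fail(5)=0 chase 'b': 0 ⇒ 0;  out={0}∪out(0)={0}

Scan:
pos 0 'e': at 0
pos 1 'a': at 1
pos 2 'e': at 7
pos 3 'c': at 8
pos 4 'd': at 9  → match P1@[1:4]
pos 5 'b': at 0 ·f
pos 6 'b': at 0
pos 7 'e': at 0
pos 8 'a': at 1
pos 9 'd': at 2
pos 10 'd': at 3
pos 11 'e': at 4
pos 12 'e': at 5
pos 13 'b': at 6  → match P0@[8:13]
pos 14 'a': at 1 ·f
pos 15 'd': at 2
pos 16 'd': at 3
pos 17 'e': at 4
pos 18 'e': at 5
pos 19 'b': at 6  → match P0@[14:19]
pos 20 'a': at 1 ·f
pos 21 'e': at 7
pos 22 'c': at 8
pos 23 'd': at 9  → match P1@[20:23]
pos 24 'b': at 0 ·f
pos 25 'b': at 0
pos 26 'a': at 1

All matches (sorted): [[4,1],[13,0],[19,0],[23,1]]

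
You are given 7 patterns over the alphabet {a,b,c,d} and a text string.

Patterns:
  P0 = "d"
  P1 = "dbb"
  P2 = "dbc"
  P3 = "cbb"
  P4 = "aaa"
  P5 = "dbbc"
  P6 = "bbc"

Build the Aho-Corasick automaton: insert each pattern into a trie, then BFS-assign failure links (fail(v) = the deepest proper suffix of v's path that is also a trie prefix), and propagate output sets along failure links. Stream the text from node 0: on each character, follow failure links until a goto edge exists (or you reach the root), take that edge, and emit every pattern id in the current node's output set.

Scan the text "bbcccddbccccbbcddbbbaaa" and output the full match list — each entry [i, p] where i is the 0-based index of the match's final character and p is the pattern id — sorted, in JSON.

Build:
Trie (insert patterns):
  0='ε' goto a→8 b→12 c→5 d→1
  1='d' goto b→2  ←P0
  2='db' goto b→3 c→4
  3='dbb' goto c→11  ←P1
  4='dbc' goto ·  ←P2
  5='c' goto b→6
  6='cb' goto b→7
  7='cbb' goto ·  ←P3
  8='a' goto a→9
  9='aa' goto a→10
  10='aaa' goto ·  ←P4
  11='dbbc' goto ·  ←P5
  12='b' goto b→13
  13='bb' goto c→14
  14='bbc' goto ·  ←P6

BFS fail/out derivation:
  n1('d'): parent n0 fail=0; on 'd' 0 → fail=0;  out {0}∪∅={0}
  n5('c'): parent n0 fail=0; on 'c' 0 → fail=0;  out ∅∪∅=∅
  n8('a'): parent n0 fail=0; on 'a' 0 → fail=0;  out ∅∪∅=∅
  n12('b'): parent n0 fail=0; on 'b' 0 → fail=0;  out ∅∪∅=∅
  n2('db'): parent n1 fail=0; on 'b' 0 → fail=12;  out ∅∪∅=∅
  n6('cb'): parent n5 fail=0; on 'b' 0 → fail=12;  out ∅∪∅=∅
  n9('aa'): parent n8 fail=0; on 'a' 0 → fail=8;  out ∅∪∅=∅
  n13('bb'): parent n12 fail=0; on 'b' 0 → fail=12;  out ∅∪∅=∅
  n3('dbb'): parent n2 fail=12; on 'b' 12 → fail=13;  out {1}∪∅={1}
  n4('dbc'): parent n2 fail=12; on 'c' 12→0 → fail=5;  out {2}∪∅={2}
  n7('cbb'): parent n6 fail=12; on 'b' 12 → fail=13;  out {3}∪∅={3}
  n10('aaa'): parent n9 fail=8; on 'a' 8 → fail=9;  out {4}∪∅={4}
  n14('bbc'): parent n13 fail=12; on 'c' 12→0 → fail=5;  out {6}∪∅={6}
  n11('dbbc'): parent n3 fail=13; on 'c' 13 → fail=14;  out {5}∪{6}={5,6}

Scan:
i=0 'b': node 0→12
i=1 'b': node 12→13
i=2 'c': node 13→14  → match P6@[0:2]
i=3 'c': node 14→5 ·f
i=4 'c': node 5→5 ·f
i=5 'd': node 5→1 ·f  → match P0@[5:5]
i=6 'd': node 1→1 ·f  → match P0@[6:6]
i=7 'b': node 1→2
i=8 'c': node 2→4  → match P2@[6:8]
i=9 'c': node 4→5 ·f
i=10 'c': node 5→5 ·f
i=11 'c': node 5→5 ·f
i=12 'b': node 5→6
i=13 'b': node 6→7  → match P3@[11:13]
i=14 'c': node 7→14 ·f  → match P6@[12:14]
i=15 'd': node 14→1 ·f  → match P0@[15:15]
i=16 'd': node 1→1 ·f  → match P0@[16:16]
i=17 'b': node 1→2
i=18 'b': node 2→3  → match P1@[16:18]
i=19 'b': node 3→13 ·f
i=20 'a': node 13→8 ·f
i=21 'a': node 8→9
i=22 'a': node 9→10  → match P4@[20:22]

Result: [[2,6],[5,0],[6,0],[8,2],[13,3],[14,6],[15,0],[16,0],[18,1],[22,4]]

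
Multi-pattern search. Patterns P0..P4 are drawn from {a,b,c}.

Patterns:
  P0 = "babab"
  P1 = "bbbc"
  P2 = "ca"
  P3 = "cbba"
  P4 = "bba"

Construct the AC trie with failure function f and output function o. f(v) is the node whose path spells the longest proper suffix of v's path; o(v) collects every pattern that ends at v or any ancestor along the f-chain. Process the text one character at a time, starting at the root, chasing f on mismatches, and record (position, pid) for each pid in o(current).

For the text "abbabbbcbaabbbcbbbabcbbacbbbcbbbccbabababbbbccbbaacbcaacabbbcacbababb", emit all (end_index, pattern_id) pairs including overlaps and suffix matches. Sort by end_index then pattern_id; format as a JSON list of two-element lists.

Build:
Trie nodes:
  0='ε' goto b→1 c→9
  1='b' goto a→2 b→6
  2='ba' goto b→3
  3='bab' goto a→4
  4='baba' goto b→5
  5='babab' goto ·  [P0 ends]
  6='bb' goto a→14 b→7
  7='bbb' goto c→8
  8='bbbc' goto ·  [P1 ends]
  9='c' goto a→10 b→11
  10='ca' goto ·  [P2 ends]
  11='cb' goto b→12
  12='cbb' goto a→13
  13='cbba' goto ·  [P3 ends]
  14='bba' goto ·  [P4 ends]

Failure links (BFS by depth):
  n1('b'): parent n0 fail=0; on 'b' 0 → fail=0;  out ∅∪∅=∅
  n9('c'): parent n0 fail=0; on 'c' 0 → fail=0;  out ∅∪∅=∅
  n2('ba'): parent n1 fail=0; on 'a' 0 → fail=0;  out ∅∪∅=∅
  n6('bb'): parent n1 fail=0; on 'b' 0 → fail=1;  out ∅∪∅=∅
  n10('ca'): parent n9 fail=0; on 'a' 0 → fail=0;  out {2}∪∅={2}
  n11('cb'): parent n9 fail=0; on 'b' 0 → fail=1;  out ∅∪∅=∅
  n3('bab'): parent n2 fail=0; on 'b' 0 → fail=1;  out ∅∪∅=∅
  n7('bbb'): parent n6 fail=1; on 'b' 1 → fail=6;  out ∅∪∅=∅
  n12('cbb'): parent n11 fail=1; on 'b' 1 → fail=6;  out ∅∪∅=∅
  n14('bba'): parent n6 fail=1; on 'a' 1 → fail=2;  out {4}∪∅={4}
  n4('baba'): parent n3 fail=1; on 'a' 1 → fail=2;  out ∅∪∅=∅
  n8('bbbc'): parent n7 fail=6; on 'c' 6→1→0 → fail=9;  out {1}∪∅={1}
  n13('cbba'): parent n12 fail=6; on 'a' 6 → fail=14;  out {3}∪{4}={3,4}
  n5('babab'): parent n4 fail=2; on 'b' 2 → fail=3;  out {0}∪∅={0}

Text stream:
[0] read 'a'  n0⇒n0
[1] read 'b'  n0⇒n1
[2] read 'b'  n1⇒n6
[3] read 'a'  n6⇒n14  ** P4@[1:3]
[4] read 'b'  n14⇒n3 ·f
[5] read 'b'  n3⇒n6 ·f
[6] read 'b'  n6⇒n7
[7] read 'c'  n7⇒n8  ** P1@[4:7]
[8] read 'b'  n8⇒n11 ·f
[9] read 'a'  n11⇒n2 ·f
[10] read 'a'  n2⇒n0 ·f
[11] read 'b'  n0⇒n1
[12] read 'b'  n1⇒n6
[13] read 'b'  n6⇒n7
[14] read 'c'  n7⇒n8  ** P1@[11:14]
[15] read 'b'  n8⇒n11 ·f
[16] read 'b'  n11⇒n12
[17] read 'b'  n12⇒n7 ·f
[18] read 'a'  n7⇒n14 ·f  ** P4@[16:18]
[19] read 'b'  n14⇒n3 ·f
[20] read 'c'  n3⇒n9 ·f
[21] read 'b'  n9⇒n11
[22] read 'b'  n11⇒n12
[23] read 'a'  n12⇒n13  ** P3@[20:23],P4@[21:23]
[24] read 'c'  n13⇒n9 ·f
[25] read 'b'  n9⇒n11
[26] read 'b'  n11⇒n12
[27] read 'b'  n12⇒n7 ·f
[28] read 'c'  n7⇒n8  ** P1@[25:28]
[29] read 'b'  n8⇒n11 ·f
[30] read 'b'  n11⇒n12
[31] read 'b'  n12⇒n7 ·f
[32] read 'c'  n7⇒n8  ** P1@[29:32]
[33] read 'c'  n8⇒n9 ·f
[34] read 'b'  n9⇒n11
[35] read 'a'  n11⇒n2 ·f
[36] read 'b'  n2⇒n3
[37] read 'a'  n3⇒n4
[38] read 'b'  n4⇒n5  ** P0@[34:38]
[39] read 'a'  n5⇒n4 ·f
[40] read 'b'  n4⇒n5  ** P0@[36:40]
[41] read 'b'  n5⇒n6 ·f
[42] read 'b'  n6⇒n7
[43] read 'b'  n7⇒n7 ·f
[44] read 'c'  n7⇒n8  ** P1@[41:44]
[45] read 'c'  n8⇒n9 ·f
[46] read 'b'  n9⇒n11
[47] read 'b'  n11⇒n12
[48] read 'a'  n12⇒n13  ** P3@[45:48],P4@[46:48]
[49] read 'a'  n13⇒n0 ·f
[50] read 'c'  n0⇒n9
[51] read 'b'  n9⇒n11
[52] read 'c'  n11⇒n9 ·f
[53] read 'a'  n9⇒n10  ** P2@[52:53]
[54] read 'a'  n10⇒n0 ·f
[55] read 'c'  n0⇒n9
[56] read 'a'  n9⇒n10  ** P2@[55:56]
[57] read 'b'  n10⇒n1 ·f
[58] read 'b'  n1⇒n6
[59] read 'b'  n6⇒n7
[60] read 'c'  n7⇒n8  ** P1@[57:60]
[61] read 'a'  n8⇒n10 ·f  ** P2@[60:61]
[62] read 'c'  n10⇒n9 ·f
[63] read 'b'  n9⇒n11
[64] read 'a'  n11⇒n2 ·f
[65] read 'b'  n2⇒n3
[66] read 'a'  n3⇒n4
[67] read 'b'  n4⇒n5  ** P0@[63:67]
[68] read 'b'  n5⇒n6 ·f

Result: [[3,4],[7,1],[14,1],[18,4],[23,3],[23,4],[28,1],[32,1],[38,0],[40,0],[44,1],[48,3],[48,4],[53,2],[56,2],[60,1],[61,2],[67,0]]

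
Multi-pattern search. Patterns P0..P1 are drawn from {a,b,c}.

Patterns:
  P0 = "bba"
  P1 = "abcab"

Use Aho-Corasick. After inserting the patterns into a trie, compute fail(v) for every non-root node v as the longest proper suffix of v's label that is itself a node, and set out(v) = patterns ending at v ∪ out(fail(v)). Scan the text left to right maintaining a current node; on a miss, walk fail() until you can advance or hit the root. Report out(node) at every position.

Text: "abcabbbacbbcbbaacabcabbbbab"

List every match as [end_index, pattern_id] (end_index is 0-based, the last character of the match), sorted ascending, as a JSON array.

Construct AC machine:
Trie nodes:
  0='ε' goto a→4 b→1
  1='b' goto b→2
  2='bb' goto a→3
  3='bba' goto ·  ←P0
  4='a' goto b→5
  5='ab' goto c→6
  6='abc' goto a→7
  7='abca' goto b→8
  8='abcab' goto ·  ←P1

BFS fail/out derivation:
  fail(1) 'b': from fail(0)=0 chase 'b': 0 ⇒ 0;  out=∅∪out(0)=∅
  fail(4) 'a': from fail(0)=0 chase 'a': 0 ⇒ 0;  out=∅∪out(0)=∅
  fail(2) 'bb': from fail(1)=0 chase 'b': 0 ⇒ 1;  out=∅∪out(1)=∅
  fail(5) 'ab': from fail(4)=0 chase 'b': 0 ⇒ 1;  out=∅∪out(1)=∅
  fail(3) 'bba': from fail(2)=1 chase 'a': 1→0 ⇒ 4;  out={0}∪out(4)={0}
  fail(6) 'abc': from fail(5)=1 chase 'c': 1→0 ⇒ 0;  out=∅∪out(0)=∅
  fail(7) 'abca': from fail(6)=0 chase 'a': 0 ⇒ 4;  out=∅∪out(4)=∅
  fail(8) 'abcab': from fail(7)=4 chase 'b': 4 ⇒ 5;  out={1}∪out(5)={1}

Text stream:
pos 0 'a': at 4
pos 1 'b': at 5
pos 2 'c': at 6
pos 3 'a': at 7
pos 4 'b': at 8  emit P1@[0:4]
pos 5 'b': at 2 (via fail)
pos 6 'b': at 2 (via fail)
pos 7 'a': at 3  emit P0@[5:7]
pos 8 'c': at 0 (via fail)
pos 9 'b': at 1
pos 10 'b': at 2
pos 11 'c': at 0 (via fail)
pos 12 'b': at 1
pos 13 'b': at 2
pos 14 'a': at 3  emit P0@[12:14]
pos 15 'a': at 4 (via fail)
pos 16 'c': at 0 (via fail)
pos 17 'a': at 4
pos 18 'b': at 5
pos 19 'c': at 6
pos 20 'a': at 7
pos 21 'b': at 8  emit P1@[17:21]
pos 22 'b': at 2 (via fail)
pos 23 'b': at 2 (via fail)
pos 24 'b': at 2 (via fail)
pos 25 'a': at 3  emit P0@[23:25]
pos 26 'b': at 5 (via fail)

All matches (sorted): [[4,1],[7,0],[14,0],[21,1],[25,0]]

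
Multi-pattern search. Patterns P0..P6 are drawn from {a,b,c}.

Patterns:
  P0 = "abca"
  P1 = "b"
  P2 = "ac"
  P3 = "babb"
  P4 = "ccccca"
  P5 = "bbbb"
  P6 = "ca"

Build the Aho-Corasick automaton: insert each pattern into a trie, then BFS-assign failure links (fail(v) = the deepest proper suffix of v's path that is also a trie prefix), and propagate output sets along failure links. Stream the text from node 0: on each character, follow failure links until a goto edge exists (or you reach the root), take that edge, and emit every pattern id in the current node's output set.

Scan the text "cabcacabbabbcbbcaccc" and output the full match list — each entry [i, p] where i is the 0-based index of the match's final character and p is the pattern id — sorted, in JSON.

Build automaton:
Trie nodes:
  n0 'ε': a→1 b→5 c→10
  n1 'a': b→2 c→6
  n2 'ab': c→3
  n3 'abc': a→4
  n4 'abca': ·  ←P0
  n5 'b': a→7 b→16  ←P1
  n6 'ac': ·  ←P2
  n7 'ba': b→8
  n8 'bab': b→9
  n9 'babb': ·  ←P3
  n10 'c': a→19 c→11
  n11 'cc': c→12
  n12 'ccc': c→13
  n13 'cccc': c→14
  n14 'ccccc': a→15
  n15 'ccccca': ·  ←P4
  n16 'bb': b→17
  n17 'bbb': b→18
  n18 'bbbb': ·  ←P5
  n19 'ca': ·  ←P6

Failure links (BFS by depth):
  n1('a'): parent n0 fail=0; on 'a' 0 → fail=0;  out ∅∪∅=∅
  n5('b'): parent n0 fail=0; on 'b' 0 → fail=0;  out {1}∪∅={1}
  n10('c'): parent n0 fail=0; on 'c' 0 → fail=0;  out ∅∪∅=∅
  n2('ab'): parent n1 fail=0; on 'b' 0 → fail=5;  out ∅∪{1}={1}
  n6('ac'): parent n1 fail=0; on 'c' 0 → fail=10;  out {2}∪∅={2}
  n7('ba'): parent n5 fail=0; on 'a' 0 → fail=1;  out ∅∪∅=∅
  n11('cc'): parent n10 fail=0; on 'c' 0 → fail=10;  out ∅∪∅=∅
  n16('bb'): parent n5 fail=0; on 'b' 0 → fail=5;  out ∅∪{1}={1}
  n19('ca'): parent n10 fail=0; on 'a' 0 → fail=1;  out {6}∪∅={6}
  n3('abc'): parent n2 fail=5; on 'c' 5→0 → fail=10;  out ∅∪∅=∅
  n8('bab'): parent n7 fail=1; on 'b' 1 → fail=2;  out ∅∪{1}={1}
  n12('ccc'): parent n11 fail=10; on 'c' 10 → fail=11;  out ∅∪∅=∅
  n17('bbb'): parent n16 fail=5; on 'b' 5 → fail=16;  out ∅∪{1}={1}
  n4('abca'): parent n3 fail=10; on 'a' 10 → fail=19;  out {0}∪{6}={0,6}
  n9('babb'): parent n8 fail=2; on 'b' 2→5 → fail=16;  out {3}∪{1}={1,3}
  n13('cccc'): parent n12 fail=11; on 'c' 11 → fail=12;  out ∅∪∅=∅
  n18('bbbb'): parent n17 fail=16; on 'b' 16 → fail=17;  out {5}∪{1}={1,5}
  n14('ccccc'): parent n13 fail=12; on 'c' 12 → fail=13;  out ∅∪∅=∅
  n15('ccccca'): parent n14 fail=13; on 'a' 13→12→11→10 → fail=19;  out {4}∪{6}={4,6}

Text stream:
pos 0 'c': at 10
pos 1 'a': at 19  ** P6@[0:1]
pos 2 'b': at 2 (fail-walked)  ** P1@[2:2]
pos 3 'c': at 3
pos 4 'a': at 4  ** P0@[1:4],P6@[3:4]
pos 5 'c': at 6 (fail-walked)  ** P2@[4:5]
pos 6 'a': at 19 (fail-walked)  ** P6@[5:6]
pos 7 'b': at 2 (fail-walked)  ** P1@[7:7]
pos 8 'b': at 16 (fail-walked)  ** P1@[8:8]
pos 9 'a': at 7 (fail-walked)
pos 10 'b': at 8  ** P1@[10:10]
pos 11 'b': at 9  ** P1@[11:11],P3@[8:11]
pos 12 'c': at 10 (fail-walked)
pos 13 'b': at 5 (fail-walked)  ** P1@[13:13]
pos 14 'b': at 16  ** P1@[14:14]
pos 15 'c': at 10 (fail-walked)
pos 16 'a': at 19  ** P6@[15:16]
pos 17 'c': at 6 (fail-walked)  ** P2@[16:17]
pos 18 'c': at 11 (fail-walked)
pos 19 'c': at 12

All matches (sorted): [[1,6],[2,1],[4,0],[4,6],[5,2],[6,6],[7,1],[8,1],[10,1],[11,1],[11,3],[13,1],[14,1],[16,6],[17,2]]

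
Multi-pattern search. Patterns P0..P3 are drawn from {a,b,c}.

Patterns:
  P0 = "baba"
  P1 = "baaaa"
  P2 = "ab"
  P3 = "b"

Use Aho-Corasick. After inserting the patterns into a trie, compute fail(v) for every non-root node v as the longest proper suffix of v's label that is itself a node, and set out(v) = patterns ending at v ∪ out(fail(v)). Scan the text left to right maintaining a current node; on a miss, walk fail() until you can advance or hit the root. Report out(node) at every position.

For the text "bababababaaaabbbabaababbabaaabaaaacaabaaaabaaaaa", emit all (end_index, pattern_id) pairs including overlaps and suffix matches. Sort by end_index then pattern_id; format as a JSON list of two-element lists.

Build:
Trie (insert patterns):
  0='ε' goto a→8 b→1
  1='b' goto a→2  ←P3
  2='ba' goto a→5 b→3
  3='bab' goto a→4
  4='baba' goto ·  ←P0
  5='baa' goto a→6
  6='baaa' goto a→7
  7='baaaa' goto ·  ←P1
  8='a' goto b→9
  9='ab' goto ·  ←P2

Failure links (BFS by depth):
  n1('b'): parent n0 fail=0; on 'b' 0 → fail=0;  out {3}∪∅={3}
  n8('a'): parent n0 fail=0; on 'a' 0 → fail=0;  out ∅∪∅=∅
  n2('ba'): parent n1 fail=0; on 'a' 0 → fail=8;  out ∅∪∅=∅
  n9('ab'): parent n8 fail=0; on 'b' 0 → fail=1;  out {2}∪{3}={2,3}
  n3('bab'): parent n2 fail=8; on 'b' 8 → fail=9;  out ∅∪{2,3}={2,3}
  n5('baa'): parent n2 fail=8; on 'a' 8→0 → fail=8;  out ∅∪∅=∅
  n4('baba'): parent n3 fail=9; on 'a' 9→1 → fail=2;  out {0}∪∅={0}
  n6('baaa'): parent n5 fail=8; on 'a' 8→0 → fail=8;  out ∅∪∅=∅
  n7('baaaa'): parent n6 fail=8; on 'a' 8→0 → fail=8;  out {1}∪∅={1}

Run:
[0] read 'b'  n0⇒n1  → match P3@[0:0]
[1] read 'a'  n1⇒n2
[2] read 'b'  n2⇒n3  → match P2@[1:2],P3@[2:2]
[3] read 'a'  n3⇒n4  → match P0@[0:3]
[4] read 'b'  n4⇒n3 (fail-walked)  → match P2@[3:4],P3@[4:4]
[5] read 'a'  n3⇒n4  → match P0@[2:5]
[6] read 'b'  n4⇒n3 (fail-walked)  → match P2@[5:6],P3@[6:6]
[7] read 'a'  n3⇒n4  → match P0@[4:7]
[8] read 'b'  n4⇒n3 (fail-walked)  → match P2@[7:8],P3@[8:8]
[9] read 'a'  n3⇒n4  → match P0@[6:9]
[10] read 'a'  n4⇒n5 (fail-walked)
[11] read 'a'  n5⇒n6
[12] read 'a'  n6⇒n7  → match P1@[8:12]
[13] read 'b'  n7⇒n9 (fail-walked)  → match P2@[12:13],P3@[13:13]
[14] read 'b'  n9⇒n1 (fail-walked)  → match P3@[14:14]
[15] read 'b'  n1⇒n1 (fail-walked)  → match P3@[15:15]
[16] read 'a'  n1⇒n2
[17] read 'b'  n2⇒n3  → match P2@[16:17],P3@[17:17]
[18] read 'a'  n3⇒n4  → match P0@[15:18]
[19] read 'a'  n4⇒n5 (fail-walked)
[20] read 'b'  n5⇒n9 (fail-walked)  → match P2@[19:20],P3@[20:20]
[21] read 'a'  n9⇒n2 (fail-walked)
[22] read 'b'  n2⇒n3  → match P2@[21:22],P3@[22:22]
[23] read 'b'  n3⇒n1 (fail-walked)  → match P3@[23:23]
[24] read 'a'  n1⇒n2
[25] read 'b'  n2⇒n3  → match P2@[24:25],P3@[25:25]
[26] read 'a'  n3⇒n4  → match P0@[23:26]
[27] read 'a'  n4⇒n5 (fail-walked)
[28] read 'a'  n5⇒n6
[29] read 'b'  n6⇒n9 (fail-walked)  → match P2@[28:29],P3@[29:29]
[30] read 'a'  n9⇒n2 (fail-walked)
[31] read 'a'  n2⇒n5
[32] read 'a'  n5⇒n6
[33] read 'a'  n6⇒n7  → match P1@[29:33]
[34] read 'c'  n7⇒n0 (fail-walked)
[35] read 'a'  n0⇒n8
[36] read 'a'  n8⇒n8 (fail-walked)
[37] read 'b'  n8⇒n9  → match P2@[36:37],P3@[37:37]
[38] read 'a'  n9⇒n2 (fail-walked)
[39] read 'a'  n2⇒n5
[40] read 'a'  n5⇒n6
[41] read 'a'  n6⇒n7  → match P1@[37:41]
[42] read 'b'  n7⇒n9 (fail-walked)  → match P2@[41:42],P3@[42:42]
[43] read 'a'  n9⇒n2 (fail-walked)
[44] read 'a'  n2⇒n5
[45] read 'a'  n5⇒n6
[46] read 'a'  n6⇒n7  → match P1@[42:46]
[47] read 'a'  n7⇒n8 (fail-walked)

Matches: [[0,3],[2,2],[2,3],[3,0],[4,2],[4,3],[5,0],[6,2],[6,3],[7,0],[8,2],[8,3],[9,0],[12,1],[13,2],[13,3],[14,3],[15,3],[17,2],[17,3],[18,0],[20,2],[20,3],[22,2],[22,3],[23,3],[25,2],[25,3],[26,0],[29,2],[29,3],[33,1],[37,2],[37,3],[41,1],[42,2],[42,3],[46,1]]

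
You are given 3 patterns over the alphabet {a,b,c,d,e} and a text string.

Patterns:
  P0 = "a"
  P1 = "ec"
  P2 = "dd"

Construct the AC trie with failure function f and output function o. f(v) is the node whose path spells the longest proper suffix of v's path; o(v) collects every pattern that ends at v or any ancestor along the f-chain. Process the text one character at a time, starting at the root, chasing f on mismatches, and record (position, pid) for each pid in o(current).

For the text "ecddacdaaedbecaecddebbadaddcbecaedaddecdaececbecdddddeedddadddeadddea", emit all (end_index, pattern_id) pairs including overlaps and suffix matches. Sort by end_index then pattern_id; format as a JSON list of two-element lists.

Construct AC machine:
Trie nodes:
  n0 'ε': a→1 d→4 e→2
  n1 'a': ·  [P0 ends]
  n2 'e': c→3
  n3 'ec': ·  [P1 ends]
  n4 'd': d→5
  n5 'dd': ·  [P2 ends]

BFS fail/out derivation:
  n1('a'): parent n0 fail=0; on 'a' 0 → fail=0;  out {0}∪∅={0}
  n2('e'): parent n0 fail=0; on 'e' 0 → fail=0;  out ∅∪∅=∅
  n4('d'): parent n0 fail=0; on 'd' 0 → fail=0;  out ∅∪∅=∅
  n3('ec'): parent n2 fail=0; on 'c' 0 → fail=0;  out {1}∪∅={1}
  n5('dd'): parent n4 fail=0; on 'd' 0 → fail=4;  out {2}∪∅={2}

Run:
i=0 'e': node 0→2
i=1 'c': node 2→3  → match P1@[0:1]
i=2 'd': node 3→4 (fail-walked)
i=3 'd': node 4→5  → match P2@[2:3]
i=4 'a': node 5→1 (fail-walked)  → match P0@[4:4]
i=5 'c': node 1→0 (fail-walked)
i=6 'd': node 0→4
i=7 'a': node 4→1 (fail-walked)  → match P0@[7:7]
i=8 'a': node 1→1 (fail-walked)  → match P0@[8:8]
i=9 'e': node 1→2 (fail-walked)
i=10 'd': node 2→4 (fail-walked)
i=11 'b': node 4→0 (fail-walked)
i=12 'e': node 0→2
i=13 'c': node 2→3  → match P1@[12:13]
i=14 'a': node 3→1 (fail-walked)  → match P0@[14:14]
i=15 'e': node 1→2 (fail-walked)
i=16 'c': node 2→3  → match P1@[15:16]
i=17 'd': node 3→4 (fail-walked)
i=18 'd': node 4→5  → match P2@[17:18]
i=19 'e': node 5→2 (fail-walked)
i=20 'b': node 2→0 (fail-walked)
i=21 'b': node 0→0
i=22 'a': node 0→1  → match P0@[22:22]
i=23 'd': node 1→4 (fail-walked)
i=24 'a': node 4→1 (fail-walked)  → match P0@[24:24]
i=25 'd': node 1→4 (fail-walked)
i=26 'd': node 4→5  → match P2@[25:26]
i=27 'c': node 5→0 (fail-walked)
i=28 'b': node 0→0
i=29 'e': node 0→2
i=30 'c': node 2→3  → match P1@[29:30]
i=31 'a': node 3→1 (fail-walked)  → match P0@[31:31]
i=32 'e': node 1→2 (fail-walked)
i=33 'd': node 2→4 (fail-walked)
i=34 'a': node 4→1 (fail-walked)  → match P0@[34:34]
i=35 'd': node 1→4 (fail-walked)
i=36 'd': node 4→5  → match P2@[35:36]
i=37 'e': node 5→2 (fail-walked)
i=38 'c': node 2→3  → match P1@[37:38]
i=39 'd': node 3→4 (fail-walked)
i=40 'a': node 4→1 (fail-walked)  → match P0@[40:40]
i=41 'e': node 1→2 (fail-walked)
i=42 'c': node 2→3  → match P1@[41:42]
i=43 'e': node 3→2 (fail-walked)
i=44 'c': node 2→3  → match P1@[43:44]
i=45 'b': node 3→0 (fail-walked)
i=46 'e': node 0→2
i=47 'c': node 2→3  → match P1@[46:47]
i=48 'd': node 3→4 (fail-walked)
i=49 'd': node 4→5  → match P2@[48:49]
i=50 'd': node 5→5 (fail-walked)  → match P2@[49:50]
i=51 'd': node 5→5 (fail-walked)  → match P2@[50:51]
i=52 'd': node 5→5 (fail-walked)  → match P2@[51:52]
i=53 'e': node 5→2 (fail-walked)
i=54 'e': node 2→2 (fail-walked)
i=55 'd': node 2→4 (fail-walked)
i=56 'd': node 4→5  → match P2@[55:56]
i=57 'd': node 5→5 (fail-walked)  → match P2@[56:57]
i=58 'a': node 5→1 (fail-walked)  → match P0@[58:58]
i=59 'd': node 1→4 (fail-walked)
i=60 'd': node 4→5  → match P2@[59:60]
i=61 'd': node 5→5 (fail-walked)  → match P2@[60:61]
i=62 'e': node 5→2 (fail-walked)
i=63 'a': node 2→1 (fail-walked)  → match P0@[63:63]
i=64 'd': node 1→4 (fail-walked)
i=65 'd': node 4→5  → match P2@[64:65]
i=66 'd': node 5→5 (fail-walked)  → match P2@[65:66]
i=67 'e': node 5→2 (fail-walked)
i=68 'a': node 2→1 (fail-walked)  → match P0@[68:68]

Matches: [[1,1],[3,2],[4,0],[7,0],[8,0],[13,1],[14,0],[16,1],[18,2],[22,0],[24,0],[26,2],[30,1],[31,0],[34,0],[36,2],[38,1],[40,0],[42,1],[44,1],[47,1],[49,2],[50,2],[51,2],[52,2],[56,2],[57,2],[58,0],[60,2],[61,2],[63,0],[65,2],[66,2],[68,0]]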